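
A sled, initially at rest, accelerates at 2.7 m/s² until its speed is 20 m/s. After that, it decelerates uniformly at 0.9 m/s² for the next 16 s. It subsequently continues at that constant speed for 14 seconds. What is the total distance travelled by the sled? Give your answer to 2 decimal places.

357.27 m

Phase 1 (accelerating): v₀ = 0 m/s, a = 2.7 m/s².
v = v₀ + at → t = (20 − 0) / 2.7 = 7.41 s
v² = v₀² + 2aΔx → Δx = (20² − 0²)/(2·2.7) = 74.1 m

Phase 2 (decelerating): v₀ = 20.0 m/s, a = -0.9 m/s².
v = v₀ + at = 20.0 + (-0.9)(16) = 5.60 m/s
Δx = v₀t + ½at² = 20.0·16 + 0.5·-0.9·16² = 205 m

Phase 3 (constant speed): v₀ = 5.60 m/s, a = 0 m/s².
v = v₀ + at = 5.60 + (0)(14) = 5.60 m/s
Δx = v₀t + ½at² = 5.60·14 + 0.5·0·14² = 78.4 m
Total distance = 74.1 + 205 + 78.4 = 357 m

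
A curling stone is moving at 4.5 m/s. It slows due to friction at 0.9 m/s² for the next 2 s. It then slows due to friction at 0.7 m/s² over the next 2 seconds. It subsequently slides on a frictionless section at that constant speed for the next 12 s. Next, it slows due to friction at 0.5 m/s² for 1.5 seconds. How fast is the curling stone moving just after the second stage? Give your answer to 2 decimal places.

1.30 m/s

Phase 1 (decelerating): v₀ = 4.50 m/s, a = -0.9 m/s².
v = v₀ + at = 4.50 + (-0.9)(2) = 2.70 m/s
Δx = v₀t + ½at² = 4.50·2 + 0.5·-0.9·2² = 7.20 m

Phase 2 (decelerating): v₀ = 2.70 m/s, a = -0.7 m/s².
v = v₀ + at = 2.70 + (-0.7)(2) = 1.30 m/s
Δx = v₀t + ½at² = 2.70·2 + 0.5·-0.7·2² = 4.00 m
Speed at end of phase 2 = 1.30 m/s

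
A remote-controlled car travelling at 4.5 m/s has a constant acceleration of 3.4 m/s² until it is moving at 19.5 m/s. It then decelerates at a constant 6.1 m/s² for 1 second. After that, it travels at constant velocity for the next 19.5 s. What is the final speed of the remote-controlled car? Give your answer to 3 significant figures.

13.4 m/s

Phase 1 (accelerating): v₀ = 4.50 m/s, a = 3.4 m/s².
v = v₀ + at → t = (19.5 − 4.50) / 3.4 = 4.41 s
v² = v₀² + 2aΔx → Δx = (19.5² − 4.50²)/(2·3.4) = 52.9 m

Phase 2 (decelerating): v₀ = 19.5 m/s, a = -6.1 m/s².
v = v₀ + at = 19.5 + (-6.1)(1) = 13.4 m/s
Δx = v₀t + ½at² = 19.5·1 + 0.5·-6.1·1² = 16.4 m

Phase 3 (constant speed): v₀ = 13.4 m/s, a = 0 m/s².
v = v₀ + at = 13.4 + (0)(19.5) = 13.4 m/s
Δx = v₀t + ½at² = 13.4·19.5 + 0.5·0·19.5² = 261 m
Final speed = 13.4 m/s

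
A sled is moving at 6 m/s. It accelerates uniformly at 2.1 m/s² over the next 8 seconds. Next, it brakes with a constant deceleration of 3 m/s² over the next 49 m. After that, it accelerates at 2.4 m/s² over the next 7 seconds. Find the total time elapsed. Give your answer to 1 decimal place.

Phase 1 (accelerating): v₀ = 6.00 m/s, a = 2.1 m/s².
v = v₀ + at = 6.00 + (2.1)(8) = 22.8 m/s
Δx = v₀t + ½at² = 6.00·8 + 0.5·2.1·8² = 115 m

Phase 2 (decelerating): v₀ = 22.8 m/s, a = -3 m/s².
v² = v₀² + 2aΔx = 22.8² + 2·-3·49 = 226 → v = 15.0 m/s
t = (v − v₀)/a = (15.0 − 22.8)/-3 = 2.59 s

Phase 3 (accelerating): v₀ = 15.0 m/s, a = 2.4 m/s².
v = v₀ + at = 15.0 + (2.4)(7) = 31.8 m/s
Δx = v₀t + ½at² = 15.0·7 + 0.5·2.4·7² = 164 m
Total time = 8.00 + 2.59 + 7.00 = 17.6 s

17.6 s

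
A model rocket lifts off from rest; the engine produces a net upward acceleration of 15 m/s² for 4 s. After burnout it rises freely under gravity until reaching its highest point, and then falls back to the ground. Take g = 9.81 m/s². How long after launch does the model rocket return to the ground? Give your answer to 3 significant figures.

18.0 s

Phase 1 (powered ascent): v₀ = 0 m/s, a = 15 m/s².
v = v₀ + at = 0 + (15)(4) = 60.0 m/s
Δx = v₀t + ½at² = 0·4 + 0.5·15·4² = 120 m

Phase 2 (coasting upward): v₀ = 60.0 m/s, a = -9.81 m/s².
v = v₀ + at → t = (0 − 60.0) / -9.81 = 6.12 s
v² = v₀² + 2aΔx → Δx = (0² − 60.0²)/(2·-9.81) = 183 m

Phase 3 (free fall): v₀ = 0 m/s, a = -9.81 m/s².
Falls 303 m from rest: t = √(2·303/9.81) = 7.87 s; v = g·t = 77.2 m/s.
Total time = 4.00 + 6.12 + 7.87 = 18.0 s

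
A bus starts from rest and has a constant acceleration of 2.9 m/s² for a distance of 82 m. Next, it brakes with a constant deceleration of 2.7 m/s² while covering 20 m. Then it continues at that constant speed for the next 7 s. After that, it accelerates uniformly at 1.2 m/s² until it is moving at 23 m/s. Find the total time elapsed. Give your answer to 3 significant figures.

18.7 s

Phase 1 (accelerating): v₀ = 0 m/s, a = 2.9 m/s².
v² = v₀² + 2aΔx = 0² + 2·2.9·82 = 476 → v = 21.8 m/s
t = (v − v₀)/a = (21.8 − 0)/2.9 = 7.52 s

Phase 2 (decelerating): v₀ = 21.8 m/s, a = -2.7 m/s².
v² = v₀² + 2aΔx = 21.8² + 2·-2.7·20 = 368 → v = 19.2 m/s
t = (v − v₀)/a = (19.2 − 21.8)/-2.7 = 0.976 s

Phase 3 (constant speed): v₀ = 19.2 m/s, a = 0 m/s².
v = v₀ + at = 19.2 + (0)(7) = 19.2 m/s
Δx = v₀t + ½at² = 19.2·7 + 0.5·0·7² = 134 m

Phase 4 (accelerating): v₀ = 19.2 m/s, a = 1.2 m/s².
v = v₀ + at → t = (23 − 19.2) / 1.2 = 3.19 s
v² = v₀² + 2aΔx → Δx = (23² − 19.2²)/(2·1.2) = 67.2 m
Total time = 7.52 + 0.976 + 7.00 + 3.19 = 18.7 s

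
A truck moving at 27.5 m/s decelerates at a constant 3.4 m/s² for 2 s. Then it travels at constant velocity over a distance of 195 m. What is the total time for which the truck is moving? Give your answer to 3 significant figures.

11.4 s

Phase 1 (decelerating): v₀ = 27.5 m/s, a = -3.4 m/s².
v = v₀ + at = 27.5 + (-3.4)(2) = 20.7 m/s
Δx = v₀t + ½at² = 27.5·2 + 0.5·-3.4·2² = 48.2 m

Phase 2 (constant speed): v₀ = 20.7 m/s, a = 0 m/s².
Constant speed: t = d/v = 195/20.7 = 9.42 s
Total time = 2.00 + 9.42 = 11.4 s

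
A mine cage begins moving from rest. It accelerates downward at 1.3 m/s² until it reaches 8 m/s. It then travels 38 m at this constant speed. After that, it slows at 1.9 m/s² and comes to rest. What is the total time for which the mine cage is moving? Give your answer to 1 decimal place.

15.1 s

Phase 1 (accelerating): v₀ = 0 m/s, a = 1.3 m/s².
v = v₀ + at → t = (8 − 0) / 1.3 = 6.15 s
v² = v₀² + 2aΔx → Δx = (8² − 0²)/(2·1.3) = 24.6 m

Phase 2 (constant speed): v₀ = 8.00 m/s, a = 0 m/s².
Constant speed: t = d/v = 38/8.00 = 4.75 s

Phase 3 (decelerating): v₀ = 8.00 m/s, a = -1.9 m/s².
v = v₀ + at → t = (0 − 8.00) / -1.9 = 4.21 s
v² = v₀² + 2aΔx → Δx = (0² − 8.00²)/(2·-1.9) = 16.8 m
Total time = 6.15 + 4.75 + 4.21 = 15.1 s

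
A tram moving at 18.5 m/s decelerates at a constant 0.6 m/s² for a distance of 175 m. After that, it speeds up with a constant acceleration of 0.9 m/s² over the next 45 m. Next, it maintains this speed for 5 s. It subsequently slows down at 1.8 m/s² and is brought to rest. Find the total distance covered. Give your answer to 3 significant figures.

352 m

Phase 1 (decelerating): v₀ = 18.5 m/s, a = -0.6 m/s².
v² = v₀² + 2aΔx = 18.5² + 2·-0.6·175 = 132 → v = 11.5 m/s
t = (v − v₀)/a = (11.5 − 18.5)/-0.6 = 11.7 s

Phase 2 (accelerating): v₀ = 11.5 m/s, a = 0.9 m/s².
v² = v₀² + 2aΔx = 11.5² + 2·0.9·45 = 213 → v = 14.6 m/s
t = (v − v₀)/a = (14.6 − 11.5)/0.9 = 3.45 s

Phase 3 (constant speed): v₀ = 14.6 m/s, a = 0 m/s².
v = v₀ + at = 14.6 + (0)(5) = 14.6 m/s
Δx = v₀t + ½at² = 14.6·5 + 0.5·0·5² = 73.0 m

Phase 4 (decelerating): v₀ = 14.6 m/s, a = -1.8 m/s².
v = v₀ + at → t = (0 − 14.6) / -1.8 = 8.11 s
v² = v₀² + 2aΔx → Δx = (0² − 14.6²)/(2·-1.8) = 59.2 m
Total distance = 175 + 45.0 + 73.0 + 59.2 = 352 m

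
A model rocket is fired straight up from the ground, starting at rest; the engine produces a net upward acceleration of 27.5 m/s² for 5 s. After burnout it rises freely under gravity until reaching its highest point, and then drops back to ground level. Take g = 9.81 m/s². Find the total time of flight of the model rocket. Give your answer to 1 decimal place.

35.3 s

Phase 1 (powered ascent): v₀ = 0 m/s, a = 27.5 m/s².
v = v₀ + at = 0 + (27.5)(5) = 138 m/s
Δx = v₀t + ½at² = 0·5 + 0.5·27.5·5² = 344 m

Phase 2 (coasting upward): v₀ = 138 m/s, a = -9.81 m/s².
v = v₀ + at → t = (0 − 138) / -9.81 = 14.0 s
v² = v₀² + 2aΔx → Δx = (0² − 138²)/(2·-9.81) = 964 m

Phase 3 (free fall): v₀ = 0 m/s, a = -9.81 m/s².
Falls 1310 m from rest: t = √(2·1310/9.81) = 16.3 s; v = g·t = 160 m/s.
Total time = 5.00 + 14.0 + 16.3 = 35.3 s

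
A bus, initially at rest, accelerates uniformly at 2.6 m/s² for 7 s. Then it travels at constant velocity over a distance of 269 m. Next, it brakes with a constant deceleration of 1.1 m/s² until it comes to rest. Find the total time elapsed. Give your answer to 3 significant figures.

38.3 s

Phase 1 (accelerating): v₀ = 0 m/s, a = 2.6 m/s².
v = v₀ + at = 0 + (2.6)(7) = 18.2 m/s
Δx = v₀t + ½at² = 0·7 + 0.5·2.6·7² = 63.7 m

Phase 2 (constant speed): v₀ = 18.2 m/s, a = 0 m/s².
Constant speed: t = d/v = 269/18.2 = 14.8 s

Phase 3 (decelerating): v₀ = 18.2 m/s, a = -1.1 m/s².
v = v₀ + at → t = (0 − 18.2) / -1.1 = 16.5 s
v² = v₀² + 2aΔx → Δx = (0² − 18.2²)/(2·-1.1) = 151 m
Total time = 7.00 + 14.8 + 16.5 = 38.3 s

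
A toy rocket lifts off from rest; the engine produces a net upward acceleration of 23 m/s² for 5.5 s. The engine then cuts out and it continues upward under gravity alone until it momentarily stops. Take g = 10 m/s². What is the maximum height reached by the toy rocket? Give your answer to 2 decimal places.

Phase 1 (powered ascent): v₀ = 0 m/s, a = 23 m/s².
v = v₀ + at = 0 + (23)(5.5) = 126 m/s
Δx = v₀t + ½at² = 0·5.5 + 0.5·23·5.5² = 348 m

Phase 2 (coasting upward): v₀ = 126 m/s, a = -10 m/s².
v = v₀ + at → t = (0 − 126) / -10 = 12.7 s
v² = v₀² + 2aΔx → Δx = (0² − 126²)/(2·-10) = 800 m
Maximum height = 348 + 800 = 1150 m

1147.99 m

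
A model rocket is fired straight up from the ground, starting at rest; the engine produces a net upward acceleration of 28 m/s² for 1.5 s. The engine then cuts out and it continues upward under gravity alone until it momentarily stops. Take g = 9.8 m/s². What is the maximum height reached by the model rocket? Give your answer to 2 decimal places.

Phase 1 (powered ascent): v₀ = 0 m/s, a = 28 m/s².
v = v₀ + at = 0 + (28)(1.5) = 42.0 m/s
Δx = v₀t + ½at² = 0·1.5 + 0.5·28·1.5² = 31.5 m

Phase 2 (coasting upward): v₀ = 42.0 m/s, a = -9.8 m/s².
v = v₀ + at → t = (0 − 42.0) / -9.8 = 4.29 s
v² = v₀² + 2aΔx → Δx = (0² − 42.0²)/(2·-9.8) = 90.0 m
Maximum height = 31.5 + 90.0 = 122 m

121.50 m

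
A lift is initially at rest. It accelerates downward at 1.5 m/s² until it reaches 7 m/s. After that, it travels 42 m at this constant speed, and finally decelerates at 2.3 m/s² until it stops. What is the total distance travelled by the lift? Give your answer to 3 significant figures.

Phase 1 (accelerating): v₀ = 0 m/s, a = 1.5 m/s².
v = v₀ + at → t = (7 − 0) / 1.5 = 4.67 s
v² = v₀² + 2aΔx → Δx = (7² − 0²)/(2·1.5) = 16.3 m

Phase 2 (constant speed): v₀ = 7.00 m/s, a = 0 m/s².
Constant speed: t = d/v = 42/7.00 = 6.00 s

Phase 3 (decelerating): v₀ = 7.00 m/s, a = -2.3 m/s².
v = v₀ + at → t = (0 − 7.00) / -2.3 = 3.04 s
v² = v₀² + 2aΔx → Δx = (0² − 7.00²)/(2·-2.3) = 10.7 m
Total distance = 16.3 + 42.0 + 10.7 = 69.0 m

69.0 m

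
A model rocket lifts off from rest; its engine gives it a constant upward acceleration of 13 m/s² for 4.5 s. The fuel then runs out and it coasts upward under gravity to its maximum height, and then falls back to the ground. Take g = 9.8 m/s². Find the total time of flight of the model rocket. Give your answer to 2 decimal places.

18.37 s

Phase 1 (powered ascent): v₀ = 0 m/s, a = 13 m/s².
v = v₀ + at = 0 + (13)(4.5) = 58.5 m/s
Δx = v₀t + ½at² = 0·4.5 + 0.5·13·4.5² = 132 m

Phase 2 (coasting upward): v₀ = 58.5 m/s, a = -9.8 m/s².
v = v₀ + at → t = (0 − 58.5) / -9.8 = 5.97 s
v² = v₀² + 2aΔx → Δx = (0² − 58.5²)/(2·-9.8) = 175 m

Phase 3 (free fall): v₀ = 0 m/s, a = -9.8 m/s².
Falls 306 m from rest: t = √(2·306/9.8) = 7.91 s; v = g·t = 77.5 m/s.
Total time = 4.50 + 5.97 + 7.91 = 18.4 s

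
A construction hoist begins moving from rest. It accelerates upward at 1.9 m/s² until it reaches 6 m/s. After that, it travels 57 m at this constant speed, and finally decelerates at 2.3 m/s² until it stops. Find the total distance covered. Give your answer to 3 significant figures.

74.3 m

Phase 1 (accelerating): v₀ = 0 m/s, a = 1.9 m/s².
v = v₀ + at → t = (6 − 0) / 1.9 = 3.16 s
v² = v₀² + 2aΔx → Δx = (6² − 0²)/(2·1.9) = 9.47 m

Phase 2 (constant speed): v₀ = 6.00 m/s, a = 0 m/s².
Constant speed: t = d/v = 57/6.00 = 9.50 s

Phase 3 (decelerating): v₀ = 6.00 m/s, a = -2.3 m/s².
v = v₀ + at → t = (0 − 6.00) / -2.3 = 2.61 s
v² = v₀² + 2aΔx → Δx = (0² − 6.00²)/(2·-2.3) = 7.83 m
Total distance = 9.47 + 57.0 + 7.83 = 74.3 m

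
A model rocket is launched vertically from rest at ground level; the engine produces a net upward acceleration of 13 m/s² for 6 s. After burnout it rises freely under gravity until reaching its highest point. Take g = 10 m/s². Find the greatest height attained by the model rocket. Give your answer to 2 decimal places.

538.20 m

Phase 1 (powered ascent): v₀ = 0 m/s, a = 13 m/s².
v = v₀ + at = 0 + (13)(6) = 78.0 m/s
Δx = v₀t + ½at² = 0·6 + 0.5·13·6² = 234 m

Phase 2 (coasting upward): v₀ = 78.0 m/s, a = -10 m/s².
v = v₀ + at → t = (0 − 78.0) / -10 = 7.80 s
v² = v₀² + 2aΔx → Δx = (0² − 78.0²)/(2·-10) = 304 m
Maximum height = 234 + 304 = 538 m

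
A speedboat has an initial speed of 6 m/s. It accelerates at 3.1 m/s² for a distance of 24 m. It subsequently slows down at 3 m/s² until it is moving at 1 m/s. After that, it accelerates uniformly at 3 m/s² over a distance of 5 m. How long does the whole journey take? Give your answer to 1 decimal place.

8.2 s

Phase 1 (accelerating): v₀ = 6.00 m/s, a = 3.1 m/s².
v² = v₀² + 2aΔx = 6.00² + 2·3.1·24 = 185 → v = 13.6 m/s
t = (v − v₀)/a = (13.6 − 6.00)/3.1 = 2.45 s

Phase 2 (decelerating): v₀ = 13.6 m/s, a = -3 m/s².
v = v₀ + at → t = (1 − 13.6) / -3 = 4.20 s
v² = v₀² + 2aΔx → Δx = (1² − 13.6²)/(2·-3) = 30.6 m

Phase 3 (accelerating): v₀ = 1.00 m/s, a = 3 m/s².
v² = v₀² + 2aΔx = 1.00² + 2·3·5 = 31.0 → v = 5.57 m/s
t = (v − v₀)/a = (5.57 − 1.00)/3 = 1.52 s
Total time = 2.45 + 4.20 + 1.52 = 8.17 s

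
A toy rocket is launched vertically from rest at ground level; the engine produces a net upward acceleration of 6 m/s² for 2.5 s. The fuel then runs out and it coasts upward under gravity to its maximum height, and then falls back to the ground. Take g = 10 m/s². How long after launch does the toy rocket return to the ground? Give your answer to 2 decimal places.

6.45 s

Phase 1 (powered ascent): v₀ = 0 m/s, a = 6 m/s².
v = v₀ + at = 0 + (6)(2.5) = 15.0 m/s
Δx = v₀t + ½at² = 0·2.5 + 0.5·6·2.5² = 18.8 m

Phase 2 (coasting upward): v₀ = 15.0 m/s, a = -10 m/s².
v = v₀ + at → t = (0 − 15.0) / -10 = 1.50 s
v² = v₀² + 2aΔx → Δx = (0² − 15.0²)/(2·-10) = 11.2 m

Phase 3 (free fall): v₀ = 0 m/s, a = -10 m/s².
Falls 30.0 m from rest: t = √(2·30.0/10) = 2.45 s; v = g·t = 24.5 m/s.
Total time = 2.50 + 1.50 + 2.45 = 6.45 s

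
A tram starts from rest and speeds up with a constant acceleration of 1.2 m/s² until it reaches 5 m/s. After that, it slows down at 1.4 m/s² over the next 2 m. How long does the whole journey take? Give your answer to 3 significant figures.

4.59 s

Phase 1 (accelerating): v₀ = 0 m/s, a = 1.2 m/s².
v = v₀ + at → t = (5 − 0) / 1.2 = 4.17 s
v² = v₀² + 2aΔx → Δx = (5² − 0²)/(2·1.2) = 10.4 m

Phase 2 (decelerating): v₀ = 5.00 m/s, a = -1.4 m/s².
v² = v₀² + 2aΔx = 5.00² + 2·-1.4·2 = 19.4 → v = 4.40 m/s
t = (v − v₀)/a = (4.40 − 5.00)/-1.4 = 0.425 s
Total time = 4.17 + 0.425 = 4.59 s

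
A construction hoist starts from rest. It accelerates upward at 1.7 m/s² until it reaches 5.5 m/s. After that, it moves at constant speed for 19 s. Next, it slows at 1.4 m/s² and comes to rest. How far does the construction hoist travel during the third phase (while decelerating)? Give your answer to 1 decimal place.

10.8 m

Phase 1 (accelerating): v₀ = 0 m/s, a = 1.7 m/s².
v = v₀ + at → t = (5.5 − 0) / 1.7 = 3.24 s
v² = v₀² + 2aΔx → Δx = (5.5² − 0²)/(2·1.7) = 8.90 m

Phase 2 (constant speed): v₀ = 5.50 m/s, a = 0 m/s².
v = v₀ + at = 5.50 + (0)(19) = 5.50 m/s
Δx = v₀t + ½at² = 5.50·19 + 0.5·0·19² = 104 m

Phase 3 (decelerating): v₀ = 5.50 m/s, a = -1.4 m/s².
v = v₀ + at → t = (0 − 5.50) / -1.4 = 3.93 s
v² = v₀² + 2aΔx → Δx = (0² − 5.50²)/(2·-1.4) = 10.8 m
Distance in phase 3 = 10.8 m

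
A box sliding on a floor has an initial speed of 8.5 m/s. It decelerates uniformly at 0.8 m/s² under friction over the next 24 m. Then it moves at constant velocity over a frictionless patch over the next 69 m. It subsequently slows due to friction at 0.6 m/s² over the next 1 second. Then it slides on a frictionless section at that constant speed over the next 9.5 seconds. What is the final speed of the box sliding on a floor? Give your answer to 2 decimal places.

Phase 1 (decelerating): v₀ = 8.50 m/s, a = -0.8 m/s².
v² = v₀² + 2aΔx = 8.50² + 2·-0.8·24 = 33.8 → v = 5.82 m/s
t = (v − v₀)/a = (5.82 − 8.50)/-0.8 = 3.35 s

Phase 2 (constant speed): v₀ = 5.82 m/s, a = 0 m/s².
Constant speed: t = d/v = 69/5.82 = 11.9 s

Phase 3 (decelerating): v₀ = 5.82 m/s, a = -0.6 m/s².
v = v₀ + at = 5.82 + (-0.6)(1) = 5.22 m/s
Δx = v₀t + ½at² = 5.82·1 + 0.5·-0.6·1² = 5.52 m

Phase 4 (constant speed): v₀ = 5.22 m/s, a = 0 m/s².
v = v₀ + at = 5.22 + (0)(9.5) = 5.22 m/s
Δx = v₀t + ½at² = 5.22·9.5 + 0.5·0·9.5² = 49.6 m
Final speed = 5.22 m/s

5.22 m/s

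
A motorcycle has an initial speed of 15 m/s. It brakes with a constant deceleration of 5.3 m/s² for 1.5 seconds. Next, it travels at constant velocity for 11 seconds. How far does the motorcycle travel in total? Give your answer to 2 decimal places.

Phase 1 (decelerating): v₀ = 15.0 m/s, a = -5.3 m/s².
v = v₀ + at = 15.0 + (-5.3)(1.5) = 7.05 m/s
Δx = v₀t + ½at² = 15.0·1.5 + 0.5·-5.3·1.5² = 16.5 m

Phase 2 (constant speed): v₀ = 7.05 m/s, a = 0 m/s².
v = v₀ + at = 7.05 + (0)(11) = 7.05 m/s
Δx = v₀t + ½at² = 7.05·11 + 0.5·0·11² = 77.6 m
Total distance = 16.5 + 77.6 = 94.1 m

94.09 m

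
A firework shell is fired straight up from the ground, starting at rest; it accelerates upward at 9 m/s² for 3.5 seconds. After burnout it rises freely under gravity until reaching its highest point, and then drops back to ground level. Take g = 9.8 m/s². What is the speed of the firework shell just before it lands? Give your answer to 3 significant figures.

45.5 m/s

Phase 1 (powered ascent): v₀ = 0 m/s, a = 9 m/s².
v = v₀ + at = 0 + (9)(3.5) = 31.5 m/s
Δx = v₀t + ½at² = 0·3.5 + 0.5·9·3.5² = 55.1 m

Phase 2 (coasting upward): v₀ = 31.5 m/s, a = -9.8 m/s².
v = v₀ + at → t = (0 − 31.5) / -9.8 = 3.21 s
v² = v₀² + 2aΔx → Δx = (0² − 31.5²)/(2·-9.8) = 50.6 m

Phase 3 (free fall): v₀ = 0 m/s, a = -9.8 m/s².
Falls 106 m from rest: t = √(2·106/9.8) = 4.65 s; v = g·t = 45.5 m/s.
Impact speed = 45.5 m/s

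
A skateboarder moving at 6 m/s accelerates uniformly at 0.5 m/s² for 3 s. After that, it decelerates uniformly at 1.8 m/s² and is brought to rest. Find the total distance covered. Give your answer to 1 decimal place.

Phase 1 (accelerating): v₀ = 6.00 m/s, a = 0.5 m/s².
v = v₀ + at = 6.00 + (0.5)(3) = 7.50 m/s
Δx = v₀t + ½at² = 6.00·3 + 0.5·0.5·3² = 20.2 m

Phase 2 (decelerating): v₀ = 7.50 m/s, a = -1.8 m/s².
v = v₀ + at → t = (0 − 7.50) / -1.8 = 4.17 s
v² = v₀² + 2aΔx → Δx = (0² − 7.50²)/(2·-1.8) = 15.6 m
Total distance = 20.2 + 15.6 = 35.9 m

35.9 m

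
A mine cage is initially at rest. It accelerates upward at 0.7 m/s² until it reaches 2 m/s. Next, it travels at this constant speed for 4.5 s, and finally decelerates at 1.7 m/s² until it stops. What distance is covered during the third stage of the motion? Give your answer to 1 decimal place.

Phase 1 (accelerating): v₀ = 0 m/s, a = 0.7 m/s².
v = v₀ + at → t = (2 − 0) / 0.7 = 2.86 s
v² = v₀² + 2aΔx → Δx = (2² − 0²)/(2·0.7) = 2.86 m

Phase 2 (constant speed): v₀ = 2.00 m/s, a = 0 m/s².
v = v₀ + at = 2.00 + (0)(4.5) = 2.00 m/s
Δx = v₀t + ½at² = 2.00·4.5 + 0.5·0·4.5² = 9.00 m

Phase 3 (decelerating): v₀ = 2.00 m/s, a = -1.7 m/s².
v = v₀ + at → t = (0 − 2.00) / -1.7 = 1.18 s
v² = v₀² + 2aΔx → Δx = (0² − 2.00²)/(2·-1.7) = 1.18 m
Distance in phase 3 = 1.18 m

1.2 m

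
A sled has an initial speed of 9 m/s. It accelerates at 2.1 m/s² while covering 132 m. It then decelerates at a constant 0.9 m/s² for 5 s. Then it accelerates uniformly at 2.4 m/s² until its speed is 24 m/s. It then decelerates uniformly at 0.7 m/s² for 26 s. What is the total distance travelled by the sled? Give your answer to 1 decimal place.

Phase 1 (accelerating): v₀ = 9.00 m/s, a = 2.1 m/s².
v² = v₀² + 2aΔx = 9.00² + 2·2.1·132 = 635 → v = 25.2 m/s
t = (v − v₀)/a = (25.2 − 9.00)/2.1 = 7.72 s

Phase 2 (decelerating): v₀ = 25.2 m/s, a = -0.9 m/s².
v = v₀ + at = 25.2 + (-0.9)(5) = 20.7 m/s
Δx = v₀t + ½at² = 25.2·5 + 0.5·-0.9·5² = 115 m

Phase 3 (accelerating): v₀ = 20.7 m/s, a = 2.4 m/s².
v = v₀ + at → t = (24 − 20.7) / 2.4 = 1.37 s
v² = v₀² + 2aΔx → Δx = (24² − 20.7²)/(2·2.4) = 30.7 m

Phase 4 (decelerating): v₀ = 24.0 m/s, a = -0.7 m/s².
v = v₀ + at = 24.0 + (-0.7)(26) = 5.80 m/s
Δx = v₀t + ½at² = 24.0·26 + 0.5·-0.7·26² = 387 m
Total distance = 132 + 115 + 30.7 + 387 = 665 m

664.9 m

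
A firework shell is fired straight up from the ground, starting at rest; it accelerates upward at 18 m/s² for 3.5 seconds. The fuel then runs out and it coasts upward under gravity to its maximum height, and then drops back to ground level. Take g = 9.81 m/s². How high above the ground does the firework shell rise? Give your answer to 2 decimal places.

Phase 1 (powered ascent): v₀ = 0 m/s, a = 18 m/s².
v = v₀ + at = 0 + (18)(3.5) = 63.0 m/s
Δx = v₀t + ½at² = 0·3.5 + 0.5·18·3.5² = 110 m

Phase 2 (coasting upward): v₀ = 63.0 m/s, a = -9.81 m/s².
v = v₀ + at → t = (0 − 63.0) / -9.81 = 6.42 s
v² = v₀² + 2aΔx → Δx = (0² − 63.0²)/(2·-9.81) = 202 m
Maximum height = 110 + 202 = 313 m

312.54 m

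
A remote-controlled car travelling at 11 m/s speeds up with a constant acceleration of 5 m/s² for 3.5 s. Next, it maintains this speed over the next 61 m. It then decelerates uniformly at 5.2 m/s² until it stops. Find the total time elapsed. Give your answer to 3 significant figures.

Phase 1 (accelerating): v₀ = 11.0 m/s, a = 5 m/s².
v = v₀ + at = 11.0 + (5)(3.5) = 28.5 m/s
Δx = v₀t + ½at² = 11.0·3.5 + 0.5·5·3.5² = 69.1 m

Phase 2 (constant speed): v₀ = 28.5 m/s, a = 0 m/s².
Constant speed: t = d/v = 61/28.5 = 2.14 s

Phase 3 (decelerating): v₀ = 28.5 m/s, a = -5.2 m/s².
v = v₀ + at → t = (0 − 28.5) / -5.2 = 5.48 s
v² = v₀² + 2aΔx → Δx = (0² − 28.5²)/(2·-5.2) = 78.1 m
Total time = 3.50 + 2.14 + 5.48 = 11.1 s

11.1 s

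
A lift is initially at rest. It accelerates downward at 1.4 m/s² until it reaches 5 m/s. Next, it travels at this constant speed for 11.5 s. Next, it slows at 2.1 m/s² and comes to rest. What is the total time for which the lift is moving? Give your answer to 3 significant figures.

17.5 s

Phase 1 (accelerating): v₀ = 0 m/s, a = 1.4 m/s².
v = v₀ + at → t = (5 − 0) / 1.4 = 3.57 s
v² = v₀² + 2aΔx → Δx = (5² − 0²)/(2·1.4) = 8.93 m

Phase 2 (constant speed): v₀ = 5.00 m/s, a = 0 m/s².
v = v₀ + at = 5.00 + (0)(11.5) = 5.00 m/s
Δx = v₀t + ½at² = 5.00·11.5 + 0.5·0·11.5² = 57.5 m

Phase 3 (decelerating): v₀ = 5.00 m/s, a = -2.1 m/s².
v = v₀ + at → t = (0 − 5.00) / -2.1 = 2.38 s
v² = v₀² + 2aΔx → Δx = (0² − 5.00²)/(2·-2.1) = 5.95 m
Total time = 3.57 + 11.5 + 2.38 = 17.5 s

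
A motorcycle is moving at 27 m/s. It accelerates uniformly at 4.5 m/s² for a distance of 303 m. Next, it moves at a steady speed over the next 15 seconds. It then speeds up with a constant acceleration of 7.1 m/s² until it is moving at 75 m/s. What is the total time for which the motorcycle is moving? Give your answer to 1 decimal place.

Phase 1 (accelerating): v₀ = 27.0 m/s, a = 4.5 m/s².
v² = v₀² + 2aΔx = 27.0² + 2·4.5·303 = 3460 → v = 58.8 m/s
t = (v − v₀)/a = (58.8 − 27.0)/4.5 = 7.06 s

Phase 2 (constant speed): v₀ = 58.8 m/s, a = 0 m/s².
v = v₀ + at = 58.8 + (0)(15) = 58.8 m/s
Δx = v₀t + ½at² = 58.8·15 + 0.5·0·15² = 882 m

Phase 3 (accelerating): v₀ = 58.8 m/s, a = 7.1 m/s².
v = v₀ + at → t = (75 − 58.8) / 7.1 = 2.28 s
v² = v₀² + 2aΔx → Δx = (75² − 58.8²)/(2·7.1) = 153 m
Total time = 7.06 + 15.0 + 2.28 = 24.3 s

24.3 s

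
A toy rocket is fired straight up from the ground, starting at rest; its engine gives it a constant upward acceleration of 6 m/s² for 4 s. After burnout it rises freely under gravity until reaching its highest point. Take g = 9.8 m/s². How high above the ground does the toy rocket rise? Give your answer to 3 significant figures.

Phase 1 (powered ascent): v₀ = 0 m/s, a = 6 m/s².
v = v₀ + at = 0 + (6)(4) = 24.0 m/s
Δx = v₀t + ½at² = 0·4 + 0.5·6·4² = 48.0 m

Phase 2 (coasting upward): v₀ = 24.0 m/s, a = -9.8 m/s².
v = v₀ + at → t = (0 − 24.0) / -9.8 = 2.45 s
v² = v₀² + 2aΔx → Δx = (0² − 24.0²)/(2·-9.8) = 29.4 m
Maximum height = 48.0 + 29.4 = 77.4 m

77.4 m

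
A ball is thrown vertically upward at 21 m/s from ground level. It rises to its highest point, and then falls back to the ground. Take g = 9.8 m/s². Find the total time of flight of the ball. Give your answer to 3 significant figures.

Phase 1 (rising): v₀ = 21.0 m/s, a = -9.8 m/s².
v = v₀ + at → t = (0 − 21.0) / -9.8 = 2.14 s
v² = v₀² + 2aΔx → Δx = (0² − 21.0²)/(2·-9.8) = 22.5 m

Phase 2 (falling): v₀ = 0 m/s, a = -9.8 m/s².
Falls 22.5 m from rest: t = √(2·22.5/9.8) = 2.14 s; v = g·t = 21.0 m/s.
Total time = 2.14 + 2.14 = 4.29 s

4.29 s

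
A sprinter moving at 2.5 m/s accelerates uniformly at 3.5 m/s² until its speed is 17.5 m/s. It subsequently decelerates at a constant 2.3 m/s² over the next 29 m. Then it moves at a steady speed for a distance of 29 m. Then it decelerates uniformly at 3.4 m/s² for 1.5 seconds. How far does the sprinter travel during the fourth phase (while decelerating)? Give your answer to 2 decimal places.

15.90 m

Phase 1 (accelerating): v₀ = 2.50 m/s, a = 3.5 m/s².
v = v₀ + at → t = (17.5 − 2.50) / 3.5 = 4.29 s
v² = v₀² + 2aΔx → Δx = (17.5² − 2.50²)/(2·3.5) = 42.9 m

Phase 2 (decelerating): v₀ = 17.5 m/s, a = -2.3 m/s².
v² = v₀² + 2aΔx = 17.5² + 2·-2.3·29 = 173 → v = 13.1 m/s
t = (v − v₀)/a = (13.1 − 17.5)/-2.3 = 1.89 s

Phase 3 (constant speed): v₀ = 13.1 m/s, a = 0 m/s².
Constant speed: t = d/v = 29/13.1 = 2.21 s

Phase 4 (decelerating): v₀ = 13.1 m/s, a = -3.4 m/s².
v = v₀ + at = 13.1 + (-3.4)(1.5) = 8.05 m/s
Δx = v₀t + ½at² = 13.1·1.5 + 0.5·-3.4·1.5² = 15.9 m
Distance in phase 4 = 15.9 m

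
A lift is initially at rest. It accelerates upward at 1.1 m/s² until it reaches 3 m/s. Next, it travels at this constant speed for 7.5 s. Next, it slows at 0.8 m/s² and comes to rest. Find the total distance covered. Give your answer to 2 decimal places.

32.22 m

Phase 1 (accelerating): v₀ = 0 m/s, a = 1.1 m/s².
v = v₀ + at → t = (3 − 0) / 1.1 = 2.73 s
v² = v₀² + 2aΔx → Δx = (3² − 0²)/(2·1.1) = 4.09 m

Phase 2 (constant speed): v₀ = 3.00 m/s, a = 0 m/s².
v = v₀ + at = 3.00 + (0)(7.5) = 3.00 m/s
Δx = v₀t + ½at² = 3.00·7.5 + 0.5·0·7.5² = 22.5 m

Phase 3 (decelerating): v₀ = 3.00 m/s, a = -0.8 m/s².
v = v₀ + at → t = (0 − 3.00) / -0.8 = 3.75 s
v² = v₀² + 2aΔx → Δx = (0² − 3.00²)/(2·-0.8) = 5.62 m
Total distance = 4.09 + 22.5 + 5.62 = 32.2 m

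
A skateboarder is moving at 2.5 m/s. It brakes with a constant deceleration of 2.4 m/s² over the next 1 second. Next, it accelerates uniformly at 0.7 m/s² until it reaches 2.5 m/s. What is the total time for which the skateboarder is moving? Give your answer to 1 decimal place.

Phase 1 (decelerating): v₀ = 2.50 m/s, a = -2.4 m/s².
v = v₀ + at = 2.50 + (-2.4)(1) = 0.100 m/s
Δx = v₀t + ½at² = 2.50·1 + 0.5·-2.4·1² = 1.30 m

Phase 2 (accelerating): v₀ = 0.100 m/s, a = 0.7 m/s².
v = v₀ + at → t = (2.5 − 0.100) / 0.7 = 3.43 s
v² = v₀² + 2aΔx → Δx = (2.5² − 0.100²)/(2·0.7) = 4.46 m
Total time = 1.00 + 3.43 = 4.43 s

4.4 s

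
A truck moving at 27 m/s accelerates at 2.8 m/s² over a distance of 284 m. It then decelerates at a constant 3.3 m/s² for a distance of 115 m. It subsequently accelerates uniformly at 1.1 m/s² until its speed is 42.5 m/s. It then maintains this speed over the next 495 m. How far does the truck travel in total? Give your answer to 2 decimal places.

1005.75 m

Phase 1 (accelerating): v₀ = 27.0 m/s, a = 2.8 m/s².
v² = v₀² + 2aΔx = 27.0² + 2·2.8·284 = 2320 → v = 48.2 m/s
t = (v − v₀)/a = (48.2 − 27.0)/2.8 = 7.56 s

Phase 2 (decelerating): v₀ = 48.2 m/s, a = -3.3 m/s².
v² = v₀² + 2aΔx = 48.2² + 2·-3.3·115 = 1560 → v = 39.5 m/s
t = (v − v₀)/a = (39.5 − 48.2)/-3.3 = 2.62 s

Phase 3 (accelerating): v₀ = 39.5 m/s, a = 1.1 m/s².
v = v₀ + at → t = (42.5 − 39.5) / 1.1 = 2.73 s
v² = v₀² + 2aΔx → Δx = (42.5² − 39.5²)/(2·1.1) = 112 m

Phase 4 (constant speed): v₀ = 42.5 m/s, a = 0 m/s².
Constant speed: t = d/v = 495/42.5 = 11.6 s
Total distance = 284 + 115 + 112 + 495 = 1010 m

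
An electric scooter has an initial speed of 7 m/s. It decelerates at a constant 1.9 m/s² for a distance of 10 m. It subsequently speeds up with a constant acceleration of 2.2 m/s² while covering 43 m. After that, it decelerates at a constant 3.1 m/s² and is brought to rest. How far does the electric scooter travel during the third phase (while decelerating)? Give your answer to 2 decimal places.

32.29 m

Phase 1 (decelerating): v₀ = 7.00 m/s, a = -1.9 m/s².
v² = v₀² + 2aΔx = 7.00² + 2·-1.9·10 = 11.0 → v = 3.32 m/s
t = (v − v₀)/a = (3.32 − 7.00)/-1.9 = 1.94 s

Phase 2 (accelerating): v₀ = 3.32 m/s, a = 2.2 m/s².
v² = v₀² + 2aΔx = 3.32² + 2·2.2·43 = 200 → v = 14.1 m/s
t = (v − v₀)/a = (14.1 − 3.32)/2.2 = 4.92 s

Phase 3 (decelerating): v₀ = 14.1 m/s, a = -3.1 m/s².
v = v₀ + at → t = (0 − 14.1) / -3.1 = 4.56 s
v² = v₀² + 2aΔx → Δx = (0² − 14.1²)/(2·-3.1) = 32.3 m
Distance in phase 3 = 32.3 m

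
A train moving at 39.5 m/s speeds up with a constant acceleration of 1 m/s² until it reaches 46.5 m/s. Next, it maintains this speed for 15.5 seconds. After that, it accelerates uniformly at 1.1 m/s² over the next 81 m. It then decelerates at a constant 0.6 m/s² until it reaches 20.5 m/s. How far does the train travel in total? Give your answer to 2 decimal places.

2702.92 m

Phase 1 (accelerating): v₀ = 39.5 m/s, a = 1 m/s².
v = v₀ + at → t = (46.5 − 39.5) / 1 = 7.00 s
v² = v₀² + 2aΔx → Δx = (46.5² − 39.5²)/(2·1) = 301 m

Phase 2 (constant speed): v₀ = 46.5 m/s, a = 0 m/s².
v = v₀ + at = 46.5 + (0)(15.5) = 46.5 m/s
Δx = v₀t + ½at² = 46.5·15.5 + 0.5·0·15.5² = 721 m

Phase 3 (accelerating): v₀ = 46.5 m/s, a = 1.1 m/s².
v² = v₀² + 2aΔx = 46.5² + 2·1.1·81 = 2340 → v = 48.4 m/s
t = (v − v₀)/a = (48.4 − 46.5)/1.1 = 1.71 s

Phase 4 (decelerating): v₀ = 48.4 m/s, a = -0.6 m/s².
v = v₀ + at → t = (20.5 − 48.4) / -0.6 = 46.5 s
v² = v₀² + 2aΔx → Δx = (20.5² − 48.4²)/(2·-0.6) = 1600 m
Total distance = 301 + 721 + 81.0 + 1600 = 2700 m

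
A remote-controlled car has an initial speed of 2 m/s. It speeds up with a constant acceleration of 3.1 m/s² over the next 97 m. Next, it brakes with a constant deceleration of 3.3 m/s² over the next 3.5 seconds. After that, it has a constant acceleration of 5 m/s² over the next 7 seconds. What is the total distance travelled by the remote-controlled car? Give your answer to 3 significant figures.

377 m

Phase 1 (accelerating): v₀ = 2.00 m/s, a = 3.1 m/s².
v² = v₀² + 2aΔx = 2.00² + 2·3.1·97 = 605 → v = 24.6 m/s
t = (v − v₀)/a = (24.6 − 2.00)/3.1 = 7.29 s

Phase 2 (decelerating): v₀ = 24.6 m/s, a = -3.3 m/s².
v = v₀ + at = 24.6 + (-3.3)(3.5) = 13.1 m/s
Δx = v₀t + ½at² = 24.6·3.5 + 0.5·-3.3·3.5² = 65.9 m

Phase 3 (accelerating): v₀ = 13.1 m/s, a = 5 m/s².
v = v₀ + at = 13.1 + (5)(7) = 48.1 m/s
Δx = v₀t + ½at² = 13.1·7 + 0.5·5·7² = 214 m
Total distance = 97.0 + 65.9 + 214 = 377 m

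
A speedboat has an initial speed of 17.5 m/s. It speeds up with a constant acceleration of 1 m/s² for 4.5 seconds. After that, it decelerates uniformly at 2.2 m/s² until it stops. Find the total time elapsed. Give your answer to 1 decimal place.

Phase 1 (accelerating): v₀ = 17.5 m/s, a = 1 m/s².
v = v₀ + at = 17.5 + (1)(4.5) = 22.0 m/s
Δx = v₀t + ½at² = 17.5·4.5 + 0.5·1·4.5² = 88.9 m

Phase 2 (decelerating): v₀ = 22.0 m/s, a = -2.2 m/s².
v = v₀ + at → t = (0 − 22.0) / -2.2 = 10.0 s
v² = v₀² + 2aΔx → Δx = (0² − 22.0²)/(2·-2.2) = 110 m
Total time = 4.50 + 10.0 = 14.5 s

14.5 s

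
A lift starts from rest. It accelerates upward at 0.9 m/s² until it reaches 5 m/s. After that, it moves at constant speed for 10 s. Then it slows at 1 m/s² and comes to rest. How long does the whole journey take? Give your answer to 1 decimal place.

Phase 1 (accelerating): v₀ = 0 m/s, a = 0.9 m/s².
v = v₀ + at → t = (5 − 0) / 0.9 = 5.56 s
v² = v₀² + 2aΔx → Δx = (5² − 0²)/(2·0.9) = 13.9 m

Phase 2 (constant speed): v₀ = 5.00 m/s, a = 0 m/s².
v = v₀ + at = 5.00 + (0)(10) = 5.00 m/s
Δx = v₀t + ½at² = 5.00·10 + 0.5·0·10² = 50.0 m

Phase 3 (decelerating): v₀ = 5.00 m/s, a = -1 m/s².
v = v₀ + at → t = (0 − 5.00) / -1 = 5.00 s
v² = v₀² + 2aΔx → Δx = (0² − 5.00²)/(2·-1) = 12.5 m
Total time = 5.56 + 10.0 + 5.00 = 20.6 s

20.6 s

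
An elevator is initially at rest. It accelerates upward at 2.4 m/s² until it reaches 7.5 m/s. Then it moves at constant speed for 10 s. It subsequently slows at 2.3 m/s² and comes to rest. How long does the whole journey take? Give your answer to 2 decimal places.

Phase 1 (accelerating): v₀ = 0 m/s, a = 2.4 m/s².
v = v₀ + at → t = (7.5 − 0) / 2.4 = 3.12 s
v² = v₀² + 2aΔx → Δx = (7.5² − 0²)/(2·2.4) = 11.7 m

Phase 2 (constant speed): v₀ = 7.50 m/s, a = 0 m/s².
v = v₀ + at = 7.50 + (0)(10) = 7.50 m/s
Δx = v₀t + ½at² = 7.50·10 + 0.5·0·10² = 75.0 m

Phase 3 (decelerating): v₀ = 7.50 m/s, a = -2.3 m/s².
v = v₀ + at → t = (0 − 7.50) / -2.3 = 3.26 s
v² = v₀² + 2aΔx → Δx = (0² − 7.50²)/(2·-2.3) = 12.2 m
Total time = 3.12 + 10.0 + 3.26 = 16.4 s

16.39 s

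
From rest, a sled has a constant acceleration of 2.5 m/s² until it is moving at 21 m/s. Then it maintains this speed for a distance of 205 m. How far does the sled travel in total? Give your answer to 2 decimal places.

293.20 m

Phase 1 (accelerating): v₀ = 0 m/s, a = 2.5 m/s².
v = v₀ + at → t = (21 − 0) / 2.5 = 8.40 s
v² = v₀² + 2aΔx → Δx = (21² − 0²)/(2·2.5) = 88.2 m

Phase 2 (constant speed): v₀ = 21.0 m/s, a = 0 m/s².
Constant speed: t = d/v = 205/21.0 = 9.76 s
Total distance = 88.2 + 205 = 293 m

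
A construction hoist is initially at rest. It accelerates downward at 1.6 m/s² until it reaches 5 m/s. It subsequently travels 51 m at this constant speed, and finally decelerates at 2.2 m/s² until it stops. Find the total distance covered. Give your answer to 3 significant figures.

64.5 m

Phase 1 (accelerating): v₀ = 0 m/s, a = 1.6 m/s².
v = v₀ + at → t = (5 − 0) / 1.6 = 3.12 s
v² = v₀² + 2aΔx → Δx = (5² − 0²)/(2·1.6) = 7.81 m

Phase 2 (constant speed): v₀ = 5.00 m/s, a = 0 m/s².
Constant speed: t = d/v = 51/5.00 = 10.2 s

Phase 3 (decelerating): v₀ = 5.00 m/s, a = -2.2 m/s².
v = v₀ + at → t = (0 − 5.00) / -2.2 = 2.27 s
v² = v₀² + 2aΔx → Δx = (0² − 5.00²)/(2·-2.2) = 5.68 m
Total distance = 7.81 + 51.0 + 5.68 = 64.5 m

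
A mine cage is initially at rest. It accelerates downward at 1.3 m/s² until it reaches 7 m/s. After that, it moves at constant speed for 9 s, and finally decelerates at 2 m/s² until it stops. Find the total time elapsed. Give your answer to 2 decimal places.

Phase 1 (accelerating): v₀ = 0 m/s, a = 1.3 m/s².
v = v₀ + at → t = (7 − 0) / 1.3 = 5.38 s
v² = v₀² + 2aΔx → Δx = (7² − 0²)/(2·1.3) = 18.8 m

Phase 2 (constant speed): v₀ = 7.00 m/s, a = 0 m/s².
v = v₀ + at = 7.00 + (0)(9) = 7.00 m/s
Δx = v₀t + ½at² = 7.00·9 + 0.5·0·9² = 63.0 m

Phase 3 (decelerating): v₀ = 7.00 m/s, a = -2 m/s².
v = v₀ + at → t = (0 − 7.00) / -2 = 3.50 s
v² = v₀² + 2aΔx → Δx = (0² − 7.00²)/(2·-2) = 12.2 m
Total time = 5.38 + 9.00 + 3.50 = 17.9 s

17.88 s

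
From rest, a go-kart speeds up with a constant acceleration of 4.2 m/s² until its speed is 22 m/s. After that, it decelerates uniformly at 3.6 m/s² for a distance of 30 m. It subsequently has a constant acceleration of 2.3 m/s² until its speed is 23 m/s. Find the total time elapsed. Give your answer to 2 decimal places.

9.68 s

Phase 1 (accelerating): v₀ = 0 m/s, a = 4.2 m/s².
v = v₀ + at → t = (22 − 0) / 4.2 = 5.24 s
v² = v₀² + 2aΔx → Δx = (22² − 0²)/(2·4.2) = 57.6 m

Phase 2 (decelerating): v₀ = 22.0 m/s, a = -3.6 m/s².
v² = v₀² + 2aΔx = 22.0² + 2·-3.6·30 = 268 → v = 16.4 m/s
t = (v − v₀)/a = (16.4 − 22.0)/-3.6 = 1.56 s

Phase 3 (accelerating): v₀ = 16.4 m/s, a = 2.3 m/s².
v = v₀ + at → t = (23 − 16.4) / 2.3 = 2.88 s
v² = v₀² + 2aΔx → Δx = (23² − 16.4²)/(2·2.3) = 56.7 m
Total time = 5.24 + 1.56 + 2.88 = 9.68 s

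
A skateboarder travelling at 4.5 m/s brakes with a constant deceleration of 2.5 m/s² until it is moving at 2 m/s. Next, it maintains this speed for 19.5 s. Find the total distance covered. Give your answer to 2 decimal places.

Phase 1 (decelerating): v₀ = 4.50 m/s, a = -2.5 m/s².
v = v₀ + at → t = (2 − 4.50) / -2.5 = 1.00 s
v² = v₀² + 2aΔx → Δx = (2² − 4.50²)/(2·-2.5) = 3.25 m

Phase 2 (constant speed): v₀ = 2.00 m/s, a = 0 m/s².
v = v₀ + at = 2.00 + (0)(19.5) = 2.00 m/s
Δx = v₀t + ½at² = 2.00·19.5 + 0.5·0·19.5² = 39.0 m
Total distance = 3.25 + 39.0 = 42.2 m

42.25 m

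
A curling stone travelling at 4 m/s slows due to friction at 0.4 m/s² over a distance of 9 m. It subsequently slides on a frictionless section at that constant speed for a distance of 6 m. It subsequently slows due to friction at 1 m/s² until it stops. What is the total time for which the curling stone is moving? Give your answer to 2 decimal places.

Phase 1 (decelerating): v₀ = 4.00 m/s, a = -0.4 m/s².
v² = v₀² + 2aΔx = 4.00² + 2·-0.4·9 = 8.80 → v = 2.97 m/s
t = (v − v₀)/a = (2.97 − 4.00)/-0.4 = 2.58 s

Phase 2 (constant speed): v₀ = 2.97 m/s, a = 0 m/s².
Constant speed: t = d/v = 6/2.97 = 2.02 s

Phase 3 (decelerating): v₀ = 2.97 m/s, a = -1 m/s².
v = v₀ + at → t = (0 − 2.97) / -1 = 2.97 s
v² = v₀² + 2aΔx → Δx = (0² − 2.97²)/(2·-1) = 4.40 m
Total time = 2.58 + 2.02 + 2.97 = 7.57 s

7.57 s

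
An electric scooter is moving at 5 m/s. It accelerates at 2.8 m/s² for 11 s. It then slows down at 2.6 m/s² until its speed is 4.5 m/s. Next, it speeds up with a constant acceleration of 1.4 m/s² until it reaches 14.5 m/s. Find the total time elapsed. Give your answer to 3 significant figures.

30.2 s

Phase 1 (accelerating): v₀ = 5.00 m/s, a = 2.8 m/s².
v = v₀ + at = 5.00 + (2.8)(11) = 35.8 m/s
Δx = v₀t + ½at² = 5.00·11 + 0.5·2.8·11² = 224 m

Phase 2 (decelerating): v₀ = 35.8 m/s, a = -2.6 m/s².
v = v₀ + at → t = (4.5 − 35.8) / -2.6 = 12.0 s
v² = v₀² + 2aΔx → Δx = (4.5² − 35.8²)/(2·-2.6) = 243 m

Phase 3 (accelerating): v₀ = 4.50 m/s, a = 1.4 m/s².
v = v₀ + at → t = (14.5 − 4.50) / 1.4 = 7.14 s
v² = v₀² + 2aΔx → Δx = (14.5² − 4.50²)/(2·1.4) = 67.9 m
Total time = 11.0 + 12.0 + 7.14 = 30.2 s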